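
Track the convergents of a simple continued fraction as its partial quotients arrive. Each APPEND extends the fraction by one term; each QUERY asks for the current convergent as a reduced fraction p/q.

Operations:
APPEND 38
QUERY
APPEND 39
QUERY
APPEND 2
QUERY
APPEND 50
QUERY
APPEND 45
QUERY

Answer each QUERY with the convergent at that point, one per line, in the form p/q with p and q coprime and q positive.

38/1
1483/39
3004/79
151683/3989
6828739/179584

APPEND 38: p_0 = 38·1 + 0 = 38, q_0 = 38·0 + 1 = 1 → 38/1
APPEND 39: p_1 = 39·38 + 1 = 1483, q_1 = 39·1 + 0 = 39 → 1483/39
APPEND 2: p_2 = 2·1483 + 38 = 3004, q_2 = 2·39 + 1 = 79 → 3004/79
APPEND 50: p_3 = 50·3004 + 1483 = 151683, q_3 = 50·79 + 39 = 3989 → 151683/3989
APPEND 45: p_4 = 45·151683 + 3004 = 6828739, q_4 = 45·3989 + 79 = 179584 → 6828739/179584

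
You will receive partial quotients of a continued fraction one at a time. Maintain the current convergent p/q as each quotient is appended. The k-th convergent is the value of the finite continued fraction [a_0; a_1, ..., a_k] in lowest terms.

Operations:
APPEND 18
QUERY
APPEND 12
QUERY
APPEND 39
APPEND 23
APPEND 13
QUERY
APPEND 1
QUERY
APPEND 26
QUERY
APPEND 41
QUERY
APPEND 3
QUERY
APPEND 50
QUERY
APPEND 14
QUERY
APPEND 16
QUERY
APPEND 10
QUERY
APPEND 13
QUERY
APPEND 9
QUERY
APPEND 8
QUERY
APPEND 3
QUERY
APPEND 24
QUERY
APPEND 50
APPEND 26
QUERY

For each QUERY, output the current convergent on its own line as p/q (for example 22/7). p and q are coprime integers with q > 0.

18/1
217/12
2547121/140856
2742401/151655
73849547/4083886
3030573828/167590981
9165571031/506856829
461309125378/25510432431
6467493326323/357652910863
103941202346546/5747957006239
1045879516791783/57837222973253
13700374920639725/757631855658528
124349253802549308/6876523923900005
1008494405341034189/55769823246858568
3149832469825651875/174185993664475709
76604473681156679189/4236233671194275584
99744315903400306573639/5515868842059028903218

APPEND 18: p_0 = 18·1 + 0 = 18, q_0 = 18·0 + 1 = 1 → 18/1
APPEND 12: p_1 = 12·18 + 1 = 217, q_1 = 12·1 + 0 = 12 → 217/12
APPEND 39: p_2 = 39·217 + 18 = 8481, q_2 = 39·12 + 1 = 469 → 8481/469
APPEND 23: p_3 = 23·8481 + 217 = 195280, q_3 = 23·469 + 12 = 10799 → 195280/10799
APPEND 13: p_4 = 13·195280 + 8481 = 2547121, q_4 = 13·10799 + 469 = 140856 → 2547121/140856
APPEND 1: p_5 = 1·2547121 + 195280 = 2742401, q_5 = 1·140856 + 10799 = 151655 → 2742401/151655
APPEND 26: p_6 = 26·2742401 + 2547121 = 73849547, q_6 = 26·151655 + 140856 = 4083886 → 73849547/4083886
APPEND 41: p_7 = 41·73849547 + 2742401 = 3030573828, q_7 = 41·4083886 + 151655 = 167590981 → 3030573828/167590981
APPEND 3: p_8 = 3·3030573828 + 73849547 = 9165571031, q_8 = 3·167590981 + 4083886 = 506856829 → 9165571031/506856829
APPEND 50: p_9 = 50·9165571031 + 3030573828 = 461309125378, q_9 = 50·506856829 + 167590981 = 25510432431 → 461309125378/25510432431
APPEND 14: p_10 = 14·461309125378 + 9165571031 = 6467493326323, q_10 = 14·25510432431 + 506856829 = 357652910863 → 6467493326323/357652910863
APPEND 16: p_11 = 16·6467493326323 + 461309125378 = 103941202346546, q_11 = 16·357652910863 + 25510432431 = 5747957006239 → 103941202346546/5747957006239
APPEND 10: p_12 = 10·103941202346546 + 6467493326323 = 1045879516791783, q_12 = 10·5747957006239 + 357652910863 = 57837222973253 → 1045879516791783/57837222973253
APPEND 13: p_13 = 13·1045879516791783 + 103941202346546 = 13700374920639725, q_13 = 13·57837222973253 + 5747957006239 = 757631855658528 → 13700374920639725/757631855658528
APPEND 9: p_14 = 9·13700374920639725 + 1045879516791783 = 124349253802549308, q_14 = 9·757631855658528 + 57837222973253 = 6876523923900005 → 124349253802549308/6876523923900005
APPEND 8: p_15 = 8·124349253802549308 + 13700374920639725 = 1008494405341034189, q_15 = 8·6876523923900005 + 757631855658528 = 55769823246858568 → 1008494405341034189/55769823246858568
APPEND 3: p_16 = 3·1008494405341034189 + 124349253802549308 = 3149832469825651875, q_16 = 3·55769823246858568 + 6876523923900005 = 174185993664475709 → 3149832469825651875/174185993664475709
APPEND 24: p_17 = 24·3149832469825651875 + 1008494405341034189 = 76604473681156679189, q_17 = 24·174185993664475709 + 55769823246858568 = 4236233671194275584 → 76604473681156679189/4236233671194275584
APPEND 50: p_18 = 50·76604473681156679189 + 3149832469825651875 = 3833373516527659611325, q_18 = 50·4236233671194275584 + 174185993664475709 = 211985869553378254909 → 3833373516527659611325/211985869553378254909
APPEND 26: p_19 = 26·3833373516527659611325 + 76604473681156679189 = 99744315903400306573639, q_19 = 26·211985869553378254909 + 4236233671194275584 = 5515868842059028903218 → 99744315903400306573639/5515868842059028903218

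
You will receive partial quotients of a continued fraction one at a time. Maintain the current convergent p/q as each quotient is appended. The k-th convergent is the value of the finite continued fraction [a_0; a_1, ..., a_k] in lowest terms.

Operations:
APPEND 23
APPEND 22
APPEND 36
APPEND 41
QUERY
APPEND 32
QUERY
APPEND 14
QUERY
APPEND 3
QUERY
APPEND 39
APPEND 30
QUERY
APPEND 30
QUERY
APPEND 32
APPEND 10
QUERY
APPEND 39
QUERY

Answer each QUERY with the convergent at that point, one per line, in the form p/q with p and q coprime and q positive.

749782/32535
24011299/1041913
336907968/14619317
1034735203/44899864
1221782161753/53016320254
36694156433475/1592255321633
11791042036763005/511644121446733
461026074221790148/20005125923035097

APPEND 23: p_0 = 23·1 + 0 = 23, q_0 = 23·0 + 1 = 1 → 23/1
APPEND 22: p_1 = 22·23 + 1 = 507, q_1 = 22·1 + 0 = 22 → 507/22
APPEND 36: p_2 = 36·507 + 23 = 18275, q_2 = 36·22 + 1 = 793 → 18275/793
APPEND 41: p_3 = 41·18275 + 507 = 749782, q_3 = 41·793 + 22 = 32535 → 749782/32535
APPEND 32: p_4 = 32·749782 + 18275 = 24011299, q_4 = 32·32535 + 793 = 1041913 → 24011299/1041913
APPEND 14: p_5 = 14·24011299 + 749782 = 336907968, q_5 = 14·1041913 + 32535 = 14619317 → 336907968/14619317
APPEND 3: p_6 = 3·336907968 + 24011299 = 1034735203, q_6 = 3·14619317 + 1041913 = 44899864 → 1034735203/44899864
APPEND 39: p_7 = 39·1034735203 + 336907968 = 40691580885, q_7 = 39·44899864 + 14619317 = 1765714013 → 40691580885/1765714013
APPEND 30: p_8 = 30·40691580885 + 1034735203 = 1221782161753, q_8 = 30·1765714013 + 44899864 = 53016320254 → 1221782161753/53016320254
APPEND 30: p_9 = 30·1221782161753 + 40691580885 = 36694156433475, q_9 = 30·53016320254 + 1765714013 = 1592255321633 → 36694156433475/1592255321633
APPEND 32: p_10 = 32·36694156433475 + 1221782161753 = 1175434788032953, q_10 = 32·1592255321633 + 53016320254 = 51005186612510 → 1175434788032953/51005186612510
APPEND 10: p_11 = 10·1175434788032953 + 36694156433475 = 11791042036763005, q_11 = 10·51005186612510 + 1592255321633 = 511644121446733 → 11791042036763005/511644121446733
APPEND 39: p_12 = 39·11791042036763005 + 1175434788032953 = 461026074221790148, q_12 = 39·511644121446733 + 51005186612510 = 20005125923035097 → 461026074221790148/20005125923035097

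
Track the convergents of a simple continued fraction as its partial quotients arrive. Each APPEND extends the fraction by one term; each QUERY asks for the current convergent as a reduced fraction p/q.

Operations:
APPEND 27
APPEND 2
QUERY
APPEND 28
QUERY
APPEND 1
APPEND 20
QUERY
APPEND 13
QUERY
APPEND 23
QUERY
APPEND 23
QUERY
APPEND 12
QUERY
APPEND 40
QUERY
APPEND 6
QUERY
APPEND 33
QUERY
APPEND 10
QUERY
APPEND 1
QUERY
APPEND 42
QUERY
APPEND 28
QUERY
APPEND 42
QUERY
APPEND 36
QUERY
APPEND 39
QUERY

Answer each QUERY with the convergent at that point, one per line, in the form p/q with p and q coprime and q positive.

55/2
1567/57
34007/1237
443713/16140
10239406/372457
235950051/8582651
2841640018/103364269
113901550771/4143153411
686250944644/24962284735
22760182724023/827898549666
228288078184874/8303947781395
251048260908897/9131846331061
10772315036358548/391841493685957
301875869278948241/10980693669537857
12689558824752184670/461580975614275951
457125993560357596361/16627895815783472093
17840603307678698442749/648949517791169687578

APPEND 27: p_0 = 27·1 + 0 = 27, q_0 = 27·0 + 1 = 1 → 27/1
APPEND 2: p_1 = 2·27 + 1 = 55, q_1 = 2·1 + 0 = 2 → 55/2
APPEND 28: p_2 = 28·55 + 27 = 1567, q_2 = 28·2 + 1 = 57 → 1567/57
APPEND 1: p_3 = 1·1567 + 55 = 1622, q_3 = 1·57 + 2 = 59 → 1622/59
APPEND 20: p_4 = 20·1622 + 1567 = 34007, q_4 = 20·59 + 57 = 1237 → 34007/1237
APPEND 13: p_5 = 13·34007 + 1622 = 443713, q_5 = 13·1237 + 59 = 16140 → 443713/16140
APPEND 23: p_6 = 23·443713 + 34007 = 10239406, q_6 = 23·16140 + 1237 = 372457 → 10239406/372457
APPEND 23: p_7 = 23·10239406 + 443713 = 235950051, q_7 = 23·372457 + 16140 = 8582651 → 235950051/8582651
APPEND 12: p_8 = 12·235950051 + 10239406 = 2841640018, q_8 = 12·8582651 + 372457 = 103364269 → 2841640018/103364269
APPEND 40: p_9 = 40·2841640018 + 235950051 = 113901550771, q_9 = 40·103364269 + 8582651 = 4143153411 → 113901550771/4143153411
APPEND 6: p_10 = 6·113901550771 + 2841640018 = 686250944644, q_10 = 6·4143153411 + 103364269 = 24962284735 → 686250944644/24962284735
APPEND 33: p_11 = 33·686250944644 + 113901550771 = 22760182724023, q_11 = 33·24962284735 + 4143153411 = 827898549666 → 22760182724023/827898549666
APPEND 10: p_12 = 10·22760182724023 + 686250944644 = 228288078184874, q_12 = 10·827898549666 + 24962284735 = 8303947781395 → 228288078184874/8303947781395
APPEND 1: p_13 = 1·228288078184874 + 22760182724023 = 251048260908897, q_13 = 1·8303947781395 + 827898549666 = 9131846331061 → 251048260908897/9131846331061
APPEND 42: p_14 = 42·251048260908897 + 228288078184874 = 10772315036358548, q_14 = 42·9131846331061 + 8303947781395 = 391841493685957 → 10772315036358548/391841493685957
APPEND 28: p_15 = 28·10772315036358548 + 251048260908897 = 301875869278948241, q_15 = 28·391841493685957 + 9131846331061 = 10980693669537857 → 301875869278948241/10980693669537857
APPEND 42: p_16 = 42·301875869278948241 + 10772315036358548 = 12689558824752184670, q_16 = 42·10980693669537857 + 391841493685957 = 461580975614275951 → 12689558824752184670/461580975614275951
APPEND 36: p_17 = 36·12689558824752184670 + 301875869278948241 = 457125993560357596361, q_17 = 36·461580975614275951 + 10980693669537857 = 16627895815783472093 → 457125993560357596361/16627895815783472093
APPEND 39: p_18 = 39·457125993560357596361 + 12689558824752184670 = 17840603307678698442749, q_18 = 39·16627895815783472093 + 461580975614275951 = 648949517791169687578 → 17840603307678698442749/648949517791169687578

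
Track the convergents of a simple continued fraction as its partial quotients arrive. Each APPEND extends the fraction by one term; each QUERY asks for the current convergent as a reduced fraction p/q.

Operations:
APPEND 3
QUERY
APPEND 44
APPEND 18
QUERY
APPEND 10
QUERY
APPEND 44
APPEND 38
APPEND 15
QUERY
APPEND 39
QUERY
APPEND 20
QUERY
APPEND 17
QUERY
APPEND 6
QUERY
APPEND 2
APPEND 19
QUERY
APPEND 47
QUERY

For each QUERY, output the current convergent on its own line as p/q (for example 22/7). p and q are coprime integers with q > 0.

3/1
2397/793
24103/7974
607294004/200911189
23724881561/7848907007
475104925224/157179051329
8100508610369/2679892779600
49078156587438/16236535728929
2067957770507093/684142856240631
97300272035618616/32189867207547115

APPEND 3: p_0 = 3·1 + 0 = 3, q_0 = 3·0 + 1 = 1 → 3/1
APPEND 44: p_1 = 44·3 + 1 = 133, q_1 = 44·1 + 0 = 44 → 133/44
APPEND 18: p_2 = 18·133 + 3 = 2397, q_2 = 18·44 + 1 = 793 → 2397/793
APPEND 10: p_3 = 10·2397 + 133 = 24103, q_3 = 10·793 + 44 = 7974 → 24103/7974
APPEND 44: p_4 = 44·24103 + 2397 = 1062929, q_4 = 44·7974 + 793 = 351649 → 1062929/351649
APPEND 38: p_5 = 38·1062929 + 24103 = 40415405, q_5 = 38·351649 + 7974 = 13370636 → 40415405/13370636
APPEND 15: p_6 = 15·40415405 + 1062929 = 607294004, q_6 = 15·13370636 + 351649 = 200911189 → 607294004/200911189
APPEND 39: p_7 = 39·607294004 + 40415405 = 23724881561, q_7 = 39·200911189 + 13370636 = 7848907007 → 23724881561/7848907007
APPEND 20: p_8 = 20·23724881561 + 607294004 = 475104925224, q_8 = 20·7848907007 + 200911189 = 157179051329 → 475104925224/157179051329
APPEND 17: p_9 = 17·475104925224 + 23724881561 = 8100508610369, q_9 = 17·157179051329 + 7848907007 = 2679892779600 → 8100508610369/2679892779600
APPEND 6: p_10 = 6·8100508610369 + 475104925224 = 49078156587438, q_10 = 6·2679892779600 + 157179051329 = 16236535728929 → 49078156587438/16236535728929
APPEND 2: p_11 = 2·49078156587438 + 8100508610369 = 106256821785245, q_11 = 2·16236535728929 + 2679892779600 = 35152964237458 → 106256821785245/35152964237458
APPEND 19: p_12 = 19·106256821785245 + 49078156587438 = 2067957770507093, q_12 = 19·35152964237458 + 16236535728929 = 684142856240631 → 2067957770507093/684142856240631
APPEND 47: p_13 = 47·2067957770507093 + 106256821785245 = 97300272035618616, q_13 = 47·684142856240631 + 35152964237458 = 32189867207547115 → 97300272035618616/32189867207547115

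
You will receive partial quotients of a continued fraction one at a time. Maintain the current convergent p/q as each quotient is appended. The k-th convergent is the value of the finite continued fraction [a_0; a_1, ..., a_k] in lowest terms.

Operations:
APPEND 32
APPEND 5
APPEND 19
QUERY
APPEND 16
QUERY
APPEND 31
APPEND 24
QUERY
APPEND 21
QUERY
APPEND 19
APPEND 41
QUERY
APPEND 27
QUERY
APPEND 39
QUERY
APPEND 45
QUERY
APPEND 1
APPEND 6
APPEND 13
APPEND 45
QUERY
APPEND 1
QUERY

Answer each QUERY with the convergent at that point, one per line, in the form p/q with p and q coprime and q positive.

APPEND 32: p_0 = 32·1 + 0 = 32, q_0 = 32·0 + 1 = 1 → 32/1
APPEND 5: p_1 = 5·32 + 1 = 161, q_1 = 5·1 + 0 = 5 → 161/5
APPEND 19: p_2 = 19·161 + 32 = 3091, q_2 = 19·5 + 1 = 96 → 3091/96
APPEND 16: p_3 = 16·3091 + 161 = 49617, q_3 = 16·96 + 5 = 1541 → 49617/1541
APPEND 31: p_4 = 31·49617 + 3091 = 1541218, q_4 = 31·1541 + 96 = 47867 → 1541218/47867
APPEND 24: p_5 = 24·1541218 + 49617 = 37038849, q_5 = 24·47867 + 1541 = 1150349 → 37038849/1150349
APPEND 21: p_6 = 21·37038849 + 1541218 = 779357047, q_6 = 21·1150349 + 47867 = 24205196 → 779357047/24205196
APPEND 19: p_7 = 19·779357047 + 37038849 = 14844822742, q_7 = 19·24205196 + 1150349 = 461049073 → 14844822742/461049073
APPEND 41: p_8 = 41·14844822742 + 779357047 = 609417089469, q_8 = 41·461049073 + 24205196 = 18927217189 → 609417089469/18927217189
APPEND 27: p_9 = 27·609417089469 + 14844822742 = 16469106238405, q_9 = 27·18927217189 + 461049073 = 511495913176 → 16469106238405/511495913176
APPEND 39: p_10 = 39·16469106238405 + 609417089469 = 642904560387264, q_10 = 39·511495913176 + 18927217189 = 19967267831053 → 642904560387264/19967267831053
APPEND 45: p_11 = 45·642904560387264 + 16469106238405 = 28947174323665285, q_11 = 45·19967267831053 + 511495913176 = 899038548310561 → 28947174323665285/899038548310561
APPEND 1: p_12 = 1·28947174323665285 + 642904560387264 = 29590078884052549, q_12 = 1·899038548310561 + 19967267831053 = 919005816141614 → 29590078884052549/919005816141614
APPEND 6: p_13 = 6·29590078884052549 + 28947174323665285 = 206487647627980579, q_13 = 6·919005816141614 + 899038548310561 = 6413073445160245 → 206487647627980579/6413073445160245
APPEND 13: p_14 = 13·206487647627980579 + 29590078884052549 = 2713929498047800076, q_14 = 13·6413073445160245 + 919005816141614 = 84288960603224799 → 2713929498047800076/84288960603224799
APPEND 45: p_15 = 45·2713929498047800076 + 206487647627980579 = 122333315059778983999, q_15 = 45·84288960603224799 + 6413073445160245 = 3799416300590276200 → 122333315059778983999/3799416300590276200
APPEND 1: p_16 = 1·122333315059778983999 + 2713929498047800076 = 125047244557826784075, q_16 = 1·3799416300590276200 + 84288960603224799 = 3883705261193500999 → 125047244557826784075/3883705261193500999

3091/96
49617/1541
37038849/1150349
779357047/24205196
609417089469/18927217189
16469106238405/511495913176
642904560387264/19967267831053
28947174323665285/899038548310561
122333315059778983999/3799416300590276200
125047244557826784075/3883705261193500999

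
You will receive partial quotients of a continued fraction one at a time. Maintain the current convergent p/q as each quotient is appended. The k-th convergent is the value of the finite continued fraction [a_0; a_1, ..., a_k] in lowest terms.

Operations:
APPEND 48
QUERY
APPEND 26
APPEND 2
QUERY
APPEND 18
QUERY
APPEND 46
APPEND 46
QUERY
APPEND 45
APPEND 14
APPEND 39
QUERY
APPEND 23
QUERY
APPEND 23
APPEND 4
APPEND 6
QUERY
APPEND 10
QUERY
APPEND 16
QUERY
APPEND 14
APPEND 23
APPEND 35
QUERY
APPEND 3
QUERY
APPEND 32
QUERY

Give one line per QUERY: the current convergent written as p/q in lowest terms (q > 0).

48/1
2546/53
47077/980
99779125/2077098
2461140491886/51233461843
56669222294485/1179680903089
32986346665392935/686675441240784
335143548889283999/6976669670242489
5395283128893936919/112313390165120608
61339335436355234889355/1276898459033215608086
185768391061322899824879/3867133065525396357889
6005927849398688029285483/125025156555845899060534

APPEND 48: p_0 = 48·1 + 0 = 48, q_0 = 48·0 + 1 = 1 → 48/1
APPEND 26: p_1 = 26·48 + 1 = 1249, q_1 = 26·1 + 0 = 26 → 1249/26
APPEND 2: p_2 = 2·1249 + 48 = 2546, q_2 = 2·26 + 1 = 53 → 2546/53
APPEND 18: p_3 = 18·2546 + 1249 = 47077, q_3 = 18·53 + 26 = 980 → 47077/980
APPEND 46: p_4 = 46·47077 + 2546 = 2168088, q_4 = 46·980 + 53 = 45133 → 2168088/45133
APPEND 46: p_5 = 46·2168088 + 47077 = 99779125, q_5 = 46·45133 + 980 = 2077098 → 99779125/2077098
APPEND 45: p_6 = 45·99779125 + 2168088 = 4492228713, q_6 = 45·2077098 + 45133 = 93514543 → 4492228713/93514543
APPEND 14: p_7 = 14·4492228713 + 99779125 = 62990981107, q_7 = 14·93514543 + 2077098 = 1311280700 → 62990981107/1311280700
APPEND 39: p_8 = 39·62990981107 + 4492228713 = 2461140491886, q_8 = 39·1311280700 + 93514543 = 51233461843 → 2461140491886/51233461843
APPEND 23: p_9 = 23·2461140491886 + 62990981107 = 56669222294485, q_9 = 23·51233461843 + 1311280700 = 1179680903089 → 56669222294485/1179680903089
APPEND 23: p_10 = 23·56669222294485 + 2461140491886 = 1305853253265041, q_10 = 23·1179680903089 + 51233461843 = 27183894232890 → 1305853253265041/27183894232890
APPEND 4: p_11 = 4·1305853253265041 + 56669222294485 = 5280082235354649, q_11 = 4·27183894232890 + 1179680903089 = 109915257834649 → 5280082235354649/109915257834649
APPEND 6: p_12 = 6·5280082235354649 + 1305853253265041 = 32986346665392935, q_12 = 6·109915257834649 + 27183894232890 = 686675441240784 → 32986346665392935/686675441240784
APPEND 10: p_13 = 10·32986346665392935 + 5280082235354649 = 335143548889283999, q_13 = 10·686675441240784 + 109915257834649 = 6976669670242489 → 335143548889283999/6976669670242489
APPEND 16: p_14 = 16·335143548889283999 + 32986346665392935 = 5395283128893936919, q_14 = 16·6976669670242489 + 686675441240784 = 112313390165120608 → 5395283128893936919/112313390165120608
APPEND 14: p_15 = 14·5395283128893936919 + 335143548889283999 = 75869107353404400865, q_15 = 14·112313390165120608 + 6976669670242489 = 1579364131981931001 → 75869107353404400865/1579364131981931001
APPEND 23: p_16 = 23·75869107353404400865 + 5395283128893936919 = 1750384752257195156814, q_16 = 23·1579364131981931001 + 112313390165120608 = 36437688425749533631 → 1750384752257195156814/36437688425749533631
APPEND 35: p_17 = 35·1750384752257195156814 + 75869107353404400865 = 61339335436355234889355, q_17 = 35·36437688425749533631 + 1579364131981931001 = 1276898459033215608086 → 61339335436355234889355/1276898459033215608086
APPEND 3: p_18 = 3·61339335436355234889355 + 1750384752257195156814 = 185768391061322899824879, q_18 = 3·1276898459033215608086 + 36437688425749533631 = 3867133065525396357889 → 185768391061322899824879/3867133065525396357889
APPEND 32: p_19 = 32·185768391061322899824879 + 61339335436355234889355 = 6005927849398688029285483, q_19 = 32·3867133065525396357889 + 1276898459033215608086 = 125025156555845899060534 → 6005927849398688029285483/125025156555845899060534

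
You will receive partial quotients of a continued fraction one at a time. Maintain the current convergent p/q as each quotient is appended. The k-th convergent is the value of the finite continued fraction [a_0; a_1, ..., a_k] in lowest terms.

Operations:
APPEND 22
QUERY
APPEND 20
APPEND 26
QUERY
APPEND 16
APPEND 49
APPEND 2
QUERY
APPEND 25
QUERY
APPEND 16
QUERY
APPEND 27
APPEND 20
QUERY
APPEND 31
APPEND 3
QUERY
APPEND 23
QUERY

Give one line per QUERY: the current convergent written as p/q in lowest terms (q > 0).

APPEND 22: p_0 = 22·1 + 0 = 22, q_0 = 22·0 + 1 = 1 → 22/1
APPEND 20: p_1 = 20·22 + 1 = 441, q_1 = 20·1 + 0 = 20 → 441/20
APPEND 26: p_2 = 26·441 + 22 = 11488, q_2 = 26·20 + 1 = 521 → 11488/521
APPEND 16: p_3 = 16·11488 + 441 = 184249, q_3 = 16·521 + 20 = 8356 → 184249/8356
APPEND 49: p_4 = 49·184249 + 11488 = 9039689, q_4 = 49·8356 + 521 = 409965 → 9039689/409965
APPEND 2: p_5 = 2·9039689 + 184249 = 18263627, q_5 = 2·409965 + 8356 = 828286 → 18263627/828286
APPEND 25: p_6 = 25·18263627 + 9039689 = 465630364, q_6 = 25·828286 + 409965 = 21117115 → 465630364/21117115
APPEND 16: p_7 = 16·465630364 + 18263627 = 7468349451, q_7 = 16·21117115 + 828286 = 338702126 → 7468349451/338702126
APPEND 27: p_8 = 27·7468349451 + 465630364 = 202111065541, q_8 = 27·338702126 + 21117115 = 9166074517 → 202111065541/9166074517
APPEND 20: p_9 = 20·202111065541 + 7468349451 = 4049689660271, q_9 = 20·9166074517 + 338702126 = 183660192466 → 4049689660271/183660192466
APPEND 31: p_10 = 31·4049689660271 + 202111065541 = 125742490533942, q_10 = 31·183660192466 + 9166074517 = 5702632040963 → 125742490533942/5702632040963
APPEND 3: p_11 = 3·125742490533942 + 4049689660271 = 381277161262097, q_11 = 3·5702632040963 + 183660192466 = 17291556315355 → 381277161262097/17291556315355
APPEND 23: p_12 = 23·381277161262097 + 125742490533942 = 8895117199562173, q_12 = 23·17291556315355 + 5702632040963 = 403408427294128 → 8895117199562173/403408427294128

22/1
11488/521
18263627/828286
465630364/21117115
7468349451/338702126
4049689660271/183660192466
381277161262097/17291556315355
8895117199562173/403408427294128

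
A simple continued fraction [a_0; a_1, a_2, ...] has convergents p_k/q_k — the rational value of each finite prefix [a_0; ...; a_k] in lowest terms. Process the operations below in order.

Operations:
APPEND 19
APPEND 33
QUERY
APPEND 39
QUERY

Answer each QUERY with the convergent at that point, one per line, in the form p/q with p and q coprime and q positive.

APPEND 19: p_0 = 19·1 + 0 = 19, q_0 = 19·0 + 1 = 1 → 19/1
APPEND 33: p_1 = 33·19 + 1 = 628, q_1 = 33·1 + 0 = 33 → 628/33
APPEND 39: p_2 = 39·628 + 19 = 24511, q_2 = 39·33 + 1 = 1288 → 24511/1288

628/33
24511/1288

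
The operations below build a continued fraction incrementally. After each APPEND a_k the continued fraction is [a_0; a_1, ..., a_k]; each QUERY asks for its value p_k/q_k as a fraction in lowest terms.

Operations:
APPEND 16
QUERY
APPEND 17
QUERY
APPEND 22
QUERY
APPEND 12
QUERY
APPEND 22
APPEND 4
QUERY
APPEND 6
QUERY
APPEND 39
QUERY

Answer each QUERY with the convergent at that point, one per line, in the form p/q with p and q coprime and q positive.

16/1
273/17
6022/375
72537/4517
6479881/403513
40481122/2520827
1585243639/98715766

APPEND 16: p_0 = 16·1 + 0 = 16, q_0 = 16·0 + 1 = 1 → 16/1
APPEND 17: p_1 = 17·16 + 1 = 273, q_1 = 17·1 + 0 = 17 → 273/17
APPEND 22: p_2 = 22·273 + 16 = 6022, q_2 = 22·17 + 1 = 375 → 6022/375
APPEND 12: p_3 = 12·6022 + 273 = 72537, q_3 = 12·375 + 17 = 4517 → 72537/4517
APPEND 22: p_4 = 22·72537 + 6022 = 1601836, q_4 = 22·4517 + 375 = 99749 → 1601836/99749
APPEND 4: p_5 = 4·1601836 + 72537 = 6479881, q_5 = 4·99749 + 4517 = 403513 → 6479881/403513
APPEND 6: p_6 = 6·6479881 + 1601836 = 40481122, q_6 = 6·403513 + 99749 = 2520827 → 40481122/2520827
APPEND 39: p_7 = 39·40481122 + 6479881 = 1585243639, q_7 = 39·2520827 + 403513 = 98715766 → 1585243639/98715766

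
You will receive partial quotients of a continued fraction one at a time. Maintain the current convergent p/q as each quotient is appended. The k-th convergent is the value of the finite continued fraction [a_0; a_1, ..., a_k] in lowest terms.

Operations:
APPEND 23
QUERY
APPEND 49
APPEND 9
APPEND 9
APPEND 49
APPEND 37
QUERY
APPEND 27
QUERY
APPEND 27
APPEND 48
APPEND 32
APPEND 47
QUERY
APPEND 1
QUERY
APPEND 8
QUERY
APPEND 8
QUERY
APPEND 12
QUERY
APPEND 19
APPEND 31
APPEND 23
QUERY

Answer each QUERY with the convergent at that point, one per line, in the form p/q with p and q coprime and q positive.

23/1
168539717/7321332
4555124981/197873729
8909499320160953/387026889790450
9098937261291893/395256036516833
81700997410496097/3549075181925114
662706916545260669/28787857491917745
8034183995953624125/349003365084938054
109649699059427114352291/4763161258388452485736

APPEND 23: p_0 = 23·1 + 0 = 23, q_0 = 23·0 + 1 = 1 → 23/1
APPEND 49: p_1 = 49·23 + 1 = 1128, q_1 = 49·1 + 0 = 49 → 1128/49
APPEND 9: p_2 = 9·1128 + 23 = 10175, q_2 = 9·49 + 1 = 442 → 10175/442
APPEND 9: p_3 = 9·10175 + 1128 = 92703, q_3 = 9·442 + 49 = 4027 → 92703/4027
APPEND 49: p_4 = 49·92703 + 10175 = 4552622, q_4 = 49·4027 + 442 = 197765 → 4552622/197765
APPEND 37: p_5 = 37·4552622 + 92703 = 168539717, q_5 = 37·197765 + 4027 = 7321332 → 168539717/7321332
APPEND 27: p_6 = 27·168539717 + 4552622 = 4555124981, q_6 = 27·7321332 + 197765 = 197873729 → 4555124981/197873729
APPEND 27: p_7 = 27·4555124981 + 168539717 = 123156914204, q_7 = 27·197873729 + 7321332 = 5349912015 → 123156914204/5349912015
APPEND 48: p_8 = 48·123156914204 + 4555124981 = 5916087006773, q_8 = 48·5349912015 + 197873729 = 256993650449 → 5916087006773/256993650449
APPEND 32: p_9 = 32·5916087006773 + 123156914204 = 189437941130940, q_9 = 32·256993650449 + 5349912015 = 8229146726383 → 189437941130940/8229146726383
APPEND 47: p_10 = 47·189437941130940 + 5916087006773 = 8909499320160953, q_10 = 47·8229146726383 + 256993650449 = 387026889790450 → 8909499320160953/387026889790450
APPEND 1: p_11 = 1·8909499320160953 + 189437941130940 = 9098937261291893, q_11 = 1·387026889790450 + 8229146726383 = 395256036516833 → 9098937261291893/395256036516833
APPEND 8: p_12 = 8·9098937261291893 + 8909499320160953 = 81700997410496097, q_12 = 8·395256036516833 + 387026889790450 = 3549075181925114 → 81700997410496097/3549075181925114
APPEND 8: p_13 = 8·81700997410496097 + 9098937261291893 = 662706916545260669, q_13 = 8·3549075181925114 + 395256036516833 = 28787857491917745 → 662706916545260669/28787857491917745
APPEND 12: p_14 = 12·662706916545260669 + 81700997410496097 = 8034183995953624125, q_14 = 12·28787857491917745 + 3549075181925114 = 349003365084938054 → 8034183995953624125/349003365084938054
APPEND 19: p_15 = 19·8034183995953624125 + 662706916545260669 = 153312202839664119044, q_15 = 19·349003365084938054 + 28787857491917745 = 6659851794105740771 → 153312202839664119044/6659851794105740771
APPEND 31: p_16 = 31·153312202839664119044 + 8034183995953624125 = 4760712472025541314489, q_16 = 31·6659851794105740771 + 349003365084938054 = 206804408982362901955 → 4760712472025541314489/206804408982362901955
APPEND 23: p_17 = 23·4760712472025541314489 + 153312202839664119044 = 109649699059427114352291, q_17 = 23·206804408982362901955 + 6659851794105740771 = 4763161258388452485736 → 109649699059427114352291/4763161258388452485736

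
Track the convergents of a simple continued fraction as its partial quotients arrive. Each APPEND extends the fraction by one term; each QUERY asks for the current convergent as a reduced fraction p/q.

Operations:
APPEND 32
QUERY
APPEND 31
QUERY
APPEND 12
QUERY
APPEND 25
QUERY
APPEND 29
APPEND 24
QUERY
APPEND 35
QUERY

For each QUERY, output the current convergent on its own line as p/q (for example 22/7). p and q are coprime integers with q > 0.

32/1
993/31
11948/373
299693/9356
209172773/6530084
7329750100/228824637

APPEND 32: p_0 = 32·1 + 0 = 32, q_0 = 32·0 + 1 = 1 → 32/1
APPEND 31: p_1 = 31·32 + 1 = 993, q_1 = 31·1 + 0 = 31 → 993/31
APPEND 12: p_2 = 12·993 + 32 = 11948, q_2 = 12·31 + 1 = 373 → 11948/373
APPEND 25: p_3 = 25·11948 + 993 = 299693, q_3 = 25·373 + 31 = 9356 → 299693/9356
APPEND 29: p_4 = 29·299693 + 11948 = 8703045, q_4 = 29·9356 + 373 = 271697 → 8703045/271697
APPEND 24: p_5 = 24·8703045 + 299693 = 209172773, q_5 = 24·271697 + 9356 = 6530084 → 209172773/6530084
APPEND 35: p_6 = 35·209172773 + 8703045 = 7329750100, q_6 = 35·6530084 + 271697 = 228824637 → 7329750100/228824637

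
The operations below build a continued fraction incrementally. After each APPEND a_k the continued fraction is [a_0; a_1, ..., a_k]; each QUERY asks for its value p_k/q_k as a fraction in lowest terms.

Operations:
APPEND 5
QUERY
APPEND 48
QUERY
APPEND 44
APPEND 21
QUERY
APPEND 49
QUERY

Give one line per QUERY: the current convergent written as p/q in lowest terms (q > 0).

5/1
241/48
223030/44421
10939079/2178742

APPEND 5: p_0 = 5·1 + 0 = 5, q_0 = 5·0 + 1 = 1 → 5/1
APPEND 48: p_1 = 48·5 + 1 = 241, q_1 = 48·1 + 0 = 48 → 241/48
APPEND 44: p_2 = 44·241 + 5 = 10609, q_2 = 44·48 + 1 = 2113 → 10609/2113
APPEND 21: p_3 = 21·10609 + 241 = 223030, q_3 = 21·2113 + 48 = 44421 → 223030/44421
APPEND 49: p_4 = 49·223030 + 10609 = 10939079, q_4 = 49·44421 + 2113 = 2178742 → 10939079/2178742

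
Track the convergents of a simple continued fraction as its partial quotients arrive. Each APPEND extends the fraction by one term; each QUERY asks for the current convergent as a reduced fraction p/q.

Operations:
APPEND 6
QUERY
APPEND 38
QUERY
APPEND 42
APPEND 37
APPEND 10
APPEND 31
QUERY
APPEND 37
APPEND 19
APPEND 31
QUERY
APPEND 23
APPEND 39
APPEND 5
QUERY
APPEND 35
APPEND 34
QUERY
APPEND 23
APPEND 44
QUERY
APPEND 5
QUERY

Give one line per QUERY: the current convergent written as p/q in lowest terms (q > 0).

6/1
229/38
111112931/18438004
2431147733051/403422996974
10987114831015123/1823194342724306
13159985380703036885/2183759000015435828
13348081541349187216197/2214971548646507061616
67043474105745219812333/11125148374815410117757

APPEND 6: p_0 = 6·1 + 0 = 6, q_0 = 6·0 + 1 = 1 → 6/1
APPEND 38: p_1 = 38·6 + 1 = 229, q_1 = 38·1 + 0 = 38 → 229/38
APPEND 42: p_2 = 42·229 + 6 = 9624, q_2 = 42·38 + 1 = 1597 → 9624/1597
APPEND 37: p_3 = 37·9624 + 229 = 356317, q_3 = 37·1597 + 38 = 59127 → 356317/59127
APPEND 10: p_4 = 10·356317 + 9624 = 3572794, q_4 = 10·59127 + 1597 = 592867 → 3572794/592867
APPEND 31: p_5 = 31·3572794 + 356317 = 111112931, q_5 = 31·592867 + 59127 = 18438004 → 111112931/18438004
APPEND 37: p_6 = 37·111112931 + 3572794 = 4114751241, q_6 = 37·18438004 + 592867 = 682799015 → 4114751241/682799015
APPEND 19: p_7 = 19·4114751241 + 111112931 = 78291386510, q_7 = 19·682799015 + 18438004 = 12991619289 → 78291386510/12991619289
APPEND 31: p_8 = 31·78291386510 + 4114751241 = 2431147733051, q_8 = 31·12991619289 + 682799015 = 403422996974 → 2431147733051/403422996974
APPEND 23: p_9 = 23·2431147733051 + 78291386510 = 55994689246683, q_9 = 23·403422996974 + 12991619289 = 9291720549691 → 55994689246683/9291720549691
APPEND 39: p_10 = 39·55994689246683 + 2431147733051 = 2186224028353688, q_10 = 39·9291720549691 + 403422996974 = 362780524434923 → 2186224028353688/362780524434923
APPEND 5: p_11 = 5·2186224028353688 + 55994689246683 = 10987114831015123, q_11 = 5·362780524434923 + 9291720549691 = 1823194342724306 → 10987114831015123/1823194342724306
APPEND 35: p_12 = 35·10987114831015123 + 2186224028353688 = 386735243113882993, q_12 = 35·1823194342724306 + 362780524434923 = 64174582519785633 → 386735243113882993/64174582519785633
APPEND 34: p_13 = 34·386735243113882993 + 10987114831015123 = 13159985380703036885, q_13 = 34·64174582519785633 + 1823194342724306 = 2183759000015435828 → 13159985380703036885/2183759000015435828
APPEND 23: p_14 = 23·13159985380703036885 + 386735243113882993 = 303066398999283731348, q_14 = 23·2183759000015435828 + 64174582519785633 = 50290631582874809677 → 303066398999283731348/50290631582874809677
APPEND 44: p_15 = 44·303066398999283731348 + 13159985380703036885 = 13348081541349187216197, q_15 = 44·50290631582874809677 + 2183759000015435828 = 2214971548646507061616 → 13348081541349187216197/2214971548646507061616
APPEND 5: p_16 = 5·13348081541349187216197 + 303066398999283731348 = 67043474105745219812333, q_16 = 5·2214971548646507061616 + 50290631582874809677 = 11125148374815410117757 → 67043474105745219812333/11125148374815410117757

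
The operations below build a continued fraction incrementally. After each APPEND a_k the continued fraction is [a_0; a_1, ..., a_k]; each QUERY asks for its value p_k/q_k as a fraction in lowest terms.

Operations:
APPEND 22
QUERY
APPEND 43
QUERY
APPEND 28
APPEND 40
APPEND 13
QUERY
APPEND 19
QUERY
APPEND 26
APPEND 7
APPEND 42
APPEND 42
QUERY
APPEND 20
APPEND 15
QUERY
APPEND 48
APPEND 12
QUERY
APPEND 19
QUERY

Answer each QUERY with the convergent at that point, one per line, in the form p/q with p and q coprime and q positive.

APPEND 22: p_0 = 22·1 + 0 = 22, q_0 = 22·0 + 1 = 1 → 22/1
APPEND 43: p_1 = 43·22 + 1 = 947, q_1 = 43·1 + 0 = 43 → 947/43
APPEND 28: p_2 = 28·947 + 22 = 26538, q_2 = 28·43 + 1 = 1205 → 26538/1205
APPEND 40: p_3 = 40·26538 + 947 = 1062467, q_3 = 40·1205 + 43 = 48243 → 1062467/48243
APPEND 13: p_4 = 13·1062467 + 26538 = 13838609, q_4 = 13·48243 + 1205 = 628364 → 13838609/628364
APPEND 19: p_5 = 19·13838609 + 1062467 = 263996038, q_5 = 19·628364 + 48243 = 11987159 → 263996038/11987159
APPEND 26: p_6 = 26·263996038 + 13838609 = 6877735597, q_6 = 26·11987159 + 628364 = 312294498 → 6877735597/312294498
APPEND 7: p_7 = 7·6877735597 + 263996038 = 48408145217, q_7 = 7·312294498 + 11987159 = 2198048645 → 48408145217/2198048645
APPEND 42: p_8 = 42·48408145217 + 6877735597 = 2040019834711, q_8 = 42·2198048645 + 312294498 = 92630337588 → 2040019834711/92630337588
APPEND 42: p_9 = 42·2040019834711 + 48408145217 = 85729241203079, q_9 = 42·92630337588 + 2198048645 = 3892672227341 → 85729241203079/3892672227341
APPEND 20: p_10 = 20·85729241203079 + 2040019834711 = 1716624843896291, q_10 = 20·3892672227341 + 92630337588 = 77946074884408 → 1716624843896291/77946074884408
APPEND 15: p_11 = 15·1716624843896291 + 85729241203079 = 25835101899647444, q_11 = 15·77946074884408 + 3892672227341 = 1173083795493461 → 25835101899647444/1173083795493461
APPEND 48: p_12 = 48·25835101899647444 + 1716624843896291 = 1241801516026973603, q_12 = 48·1173083795493461 + 77946074884408 = 56385968258570536 → 1241801516026973603/56385968258570536
APPEND 12: p_13 = 12·1241801516026973603 + 25835101899647444 = 14927453294223330680, q_13 = 12·56385968258570536 + 1173083795493461 = 677804702898339893 → 14927453294223330680/677804702898339893
APPEND 19: p_14 = 19·14927453294223330680 + 1241801516026973603 = 284863414106270256523, q_14 = 19·677804702898339893 + 56385968258570536 = 12934675323327028503 → 284863414106270256523/12934675323327028503

22/1
947/43
13838609/628364
263996038/11987159
85729241203079/3892672227341
25835101899647444/1173083795493461
14927453294223330680/677804702898339893
284863414106270256523/12934675323327028503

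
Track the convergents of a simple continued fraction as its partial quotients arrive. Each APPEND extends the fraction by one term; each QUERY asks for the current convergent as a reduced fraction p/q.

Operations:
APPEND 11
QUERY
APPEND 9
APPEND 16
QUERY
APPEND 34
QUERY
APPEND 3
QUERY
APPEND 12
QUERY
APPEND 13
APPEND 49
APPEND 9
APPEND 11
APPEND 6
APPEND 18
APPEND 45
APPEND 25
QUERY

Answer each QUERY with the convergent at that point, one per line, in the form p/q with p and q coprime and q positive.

APPEND 11: p_0 = 11·1 + 0 = 11, q_0 = 11·0 + 1 = 1 → 11/1
APPEND 9: p_1 = 9·11 + 1 = 100, q_1 = 9·1 + 0 = 9 → 100/9
APPEND 16: p_2 = 16·100 + 11 = 1611, q_2 = 16·9 + 1 = 145 → 1611/145
APPEND 34: p_3 = 34·1611 + 100 = 54874, q_3 = 34·145 + 9 = 4939 → 54874/4939
APPEND 3: p_4 = 3·54874 + 1611 = 166233, q_4 = 3·4939 + 145 = 14962 → 166233/14962
APPEND 12: p_5 = 12·166233 + 54874 = 2049670, q_5 = 12·14962 + 4939 = 184483 → 2049670/184483
APPEND 13: p_6 = 13·2049670 + 166233 = 26811943, q_6 = 13·184483 + 14962 = 2413241 → 26811943/2413241
APPEND 49: p_7 = 49·26811943 + 2049670 = 1315834877, q_7 = 49·2413241 + 184483 = 118433292 → 1315834877/118433292
APPEND 9: p_8 = 9·1315834877 + 26811943 = 11869325836, q_8 = 9·118433292 + 2413241 = 1068312869 → 11869325836/1068312869
APPEND 11: p_9 = 11·11869325836 + 1315834877 = 131878419073, q_9 = 11·1068312869 + 118433292 = 11869874851 → 131878419073/11869874851
APPEND 6: p_10 = 6·131878419073 + 11869325836 = 803139840274, q_10 = 6·11869874851 + 1068312869 = 72287561975 → 803139840274/72287561975
APPEND 18: p_11 = 18·803139840274 + 131878419073 = 14588395544005, q_11 = 18·72287561975 + 11869874851 = 1313045990401 → 14588395544005/1313045990401
APPEND 45: p_12 = 45·14588395544005 + 803139840274 = 657280939320499, q_12 = 45·1313045990401 + 72287561975 = 59159357130020 → 657280939320499/59159357130020
APPEND 25: p_13 = 25·657280939320499 + 14588395544005 = 16446611878556480, q_13 = 25·59159357130020 + 1313045990401 = 1480296974240901 → 16446611878556480/1480296974240901

11/1
1611/145
54874/4939
166233/14962
2049670/184483
16446611878556480/1480296974240901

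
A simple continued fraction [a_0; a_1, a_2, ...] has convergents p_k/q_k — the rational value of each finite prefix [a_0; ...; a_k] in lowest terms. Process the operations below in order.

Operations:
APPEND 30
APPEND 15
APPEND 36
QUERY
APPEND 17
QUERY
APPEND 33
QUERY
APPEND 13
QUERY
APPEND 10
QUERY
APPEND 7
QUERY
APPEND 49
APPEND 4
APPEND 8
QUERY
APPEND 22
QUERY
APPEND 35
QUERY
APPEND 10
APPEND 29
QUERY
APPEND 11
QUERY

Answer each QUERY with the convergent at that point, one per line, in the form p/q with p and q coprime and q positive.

16266/541
276973/9212
9156375/304537
119309848/3968193
1202254855/39986467
8535093833/283873462
13909201888840/462613929161
307688664059001/10233589459424
10783012443953875/358638245009001
3146779592448288654/104660503391942587
34722713330034772945/1154862153350917891

APPEND 30: p_0 = 30·1 + 0 = 30, q_0 = 30·0 + 1 = 1 → 30/1
APPEND 15: p_1 = 15·30 + 1 = 451, q_1 = 15·1 + 0 = 15 → 451/15
APPEND 36: p_2 = 36·451 + 30 = 16266, q_2 = 36·15 + 1 = 541 → 16266/541
APPEND 17: p_3 = 17·16266 + 451 = 276973, q_3 = 17·541 + 15 = 9212 → 276973/9212
APPEND 33: p_4 = 33·276973 + 16266 = 9156375, q_4 = 33·9212 + 541 = 304537 → 9156375/304537
APPEND 13: p_5 = 13·9156375 + 276973 = 119309848, q_5 = 13·304537 + 9212 = 3968193 → 119309848/3968193
APPEND 10: p_6 = 10·119309848 + 9156375 = 1202254855, q_6 = 10·3968193 + 304537 = 39986467 → 1202254855/39986467
APPEND 7: p_7 = 7·1202254855 + 119309848 = 8535093833, q_7 = 7·39986467 + 3968193 = 283873462 → 8535093833/283873462
APPEND 49: p_8 = 49·8535093833 + 1202254855 = 419421852672, q_8 = 49·283873462 + 39986467 = 13949786105 → 419421852672/13949786105
APPEND 4: p_9 = 4·419421852672 + 8535093833 = 1686222504521, q_9 = 4·13949786105 + 283873462 = 56083017882 → 1686222504521/56083017882
APPEND 8: p_10 = 8·1686222504521 + 419421852672 = 13909201888840, q_10 = 8·56083017882 + 13949786105 = 462613929161 → 13909201888840/462613929161
APPEND 22: p_11 = 22·13909201888840 + 1686222504521 = 307688664059001, q_11 = 22·462613929161 + 56083017882 = 10233589459424 → 307688664059001/10233589459424
APPEND 35: p_12 = 35·307688664059001 + 13909201888840 = 10783012443953875, q_12 = 35·10233589459424 + 462613929161 = 358638245009001 → 10783012443953875/358638245009001
APPEND 10: p_13 = 10·10783012443953875 + 307688664059001 = 108137813103597751, q_13 = 10·358638245009001 + 10233589459424 = 3596616039549434 → 108137813103597751/3596616039549434
APPEND 29: p_14 = 29·108137813103597751 + 10783012443953875 = 3146779592448288654, q_14 = 29·3596616039549434 + 358638245009001 = 104660503391942587 → 3146779592448288654/104660503391942587
APPEND 11: p_15 = 11·3146779592448288654 + 108137813103597751 = 34722713330034772945, q_15 = 11·104660503391942587 + 3596616039549434 = 1154862153350917891 → 34722713330034772945/1154862153350917891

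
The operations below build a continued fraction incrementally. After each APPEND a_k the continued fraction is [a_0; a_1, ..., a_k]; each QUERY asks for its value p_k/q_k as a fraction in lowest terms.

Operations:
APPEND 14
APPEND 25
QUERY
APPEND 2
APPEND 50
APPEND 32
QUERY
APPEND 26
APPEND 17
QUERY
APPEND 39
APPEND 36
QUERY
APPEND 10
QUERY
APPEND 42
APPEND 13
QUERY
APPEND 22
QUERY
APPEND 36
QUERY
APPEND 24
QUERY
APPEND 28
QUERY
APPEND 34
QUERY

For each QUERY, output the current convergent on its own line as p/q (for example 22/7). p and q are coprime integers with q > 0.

APPEND 14: p_0 = 14·1 + 0 = 14, q_0 = 14·0 + 1 = 1 → 14/1
APPEND 25: p_1 = 25·14 + 1 = 351, q_1 = 25·1 + 0 = 25 → 351/25
APPEND 2: p_2 = 2·351 + 14 = 716, q_2 = 2·25 + 1 = 51 → 716/51
APPEND 50: p_3 = 50·716 + 351 = 36151, q_3 = 50·51 + 25 = 2575 → 36151/2575
APPEND 32: p_4 = 32·36151 + 716 = 1157548, q_4 = 32·2575 + 51 = 82451 → 1157548/82451
APPEND 26: p_5 = 26·1157548 + 36151 = 30132399, q_5 = 26·82451 + 2575 = 2146301 → 30132399/2146301
APPEND 17: p_6 = 17·30132399 + 1157548 = 513408331, q_6 = 17·2146301 + 82451 = 36569568 → 513408331/36569568
APPEND 39: p_7 = 39·513408331 + 30132399 = 20053057308, q_7 = 39·36569568 + 2146301 = 1428359453 → 20053057308/1428359453
APPEND 36: p_8 = 36·20053057308 + 513408331 = 722423471419, q_8 = 36·1428359453 + 36569568 = 51457509876 → 722423471419/51457509876
APPEND 10: p_9 = 10·722423471419 + 20053057308 = 7244287771498, q_9 = 10·51457509876 + 1428359453 = 516003458213 → 7244287771498/516003458213
APPEND 42: p_10 = 42·7244287771498 + 722423471419 = 304982509874335, q_10 = 42·516003458213 + 51457509876 = 21723602754822 → 304982509874335/21723602754822
APPEND 13: p_11 = 13·304982509874335 + 7244287771498 = 3972016916137853, q_11 = 13·21723602754822 + 516003458213 = 282922839270899 → 3972016916137853/282922839270899
APPEND 22: p_12 = 22·3972016916137853 + 304982509874335 = 87689354664907101, q_12 = 22·282922839270899 + 21723602754822 = 6246026066714600 → 87689354664907101/6246026066714600
APPEND 36: p_13 = 36·87689354664907101 + 3972016916137853 = 3160788784852793489, q_13 = 36·6246026066714600 + 282922839270899 = 225139861240996499 → 3160788784852793489/225139861240996499
APPEND 24: p_14 = 24·3160788784852793489 + 87689354664907101 = 75946620191131950837, q_14 = 24·225139861240996499 + 6246026066714600 = 5409602695850630576 → 75946620191131950837/5409602695850630576
APPEND 28: p_15 = 28·75946620191131950837 + 3160788784852793489 = 2129666154136547416925, q_15 = 28·5409602695850630576 + 225139861240996499 = 151694015345058652627 → 2129666154136547416925/151694015345058652627
APPEND 34: p_16 = 34·2129666154136547416925 + 75946620191131950837 = 72484595860833744126287, q_16 = 34·151694015345058652627 + 5409602695850630576 = 5163006124427844819894 → 72484595860833744126287/5163006124427844819894

351/25
1157548/82451
513408331/36569568
722423471419/51457509876
7244287771498/516003458213
3972016916137853/282922839270899
87689354664907101/6246026066714600
3160788784852793489/225139861240996499
75946620191131950837/5409602695850630576
2129666154136547416925/151694015345058652627
72484595860833744126287/5163006124427844819894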